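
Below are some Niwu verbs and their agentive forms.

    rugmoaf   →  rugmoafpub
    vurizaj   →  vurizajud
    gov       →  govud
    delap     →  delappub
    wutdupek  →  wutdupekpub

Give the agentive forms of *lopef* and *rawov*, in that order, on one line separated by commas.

The alternation tracks the final consonant of the stem — -pub when the stem ends in a voiceless consonant (*rugmoaf*, *delap*, *wutdupek*); -ud when the stem ends in a voiced consonant (*vurizaj*, *gov*).
*lopef* — final consonant /f/ (voiceless) → -pub → *lopefpub*.
*rawov* — final consonant /v/ (voiced) → -ud → *rawovud*.

lopefpub, rawovud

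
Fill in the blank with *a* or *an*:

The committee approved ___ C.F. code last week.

The indefinite article is chosen by the initial *sound* of the following word, not its spelling.
The initialism *C.F.* is read letter by letter; the first letter, C, is pronounced /siː/, which begins with a consonant sound.
So the article is *a*: The committee approved a C.F. code last week.

a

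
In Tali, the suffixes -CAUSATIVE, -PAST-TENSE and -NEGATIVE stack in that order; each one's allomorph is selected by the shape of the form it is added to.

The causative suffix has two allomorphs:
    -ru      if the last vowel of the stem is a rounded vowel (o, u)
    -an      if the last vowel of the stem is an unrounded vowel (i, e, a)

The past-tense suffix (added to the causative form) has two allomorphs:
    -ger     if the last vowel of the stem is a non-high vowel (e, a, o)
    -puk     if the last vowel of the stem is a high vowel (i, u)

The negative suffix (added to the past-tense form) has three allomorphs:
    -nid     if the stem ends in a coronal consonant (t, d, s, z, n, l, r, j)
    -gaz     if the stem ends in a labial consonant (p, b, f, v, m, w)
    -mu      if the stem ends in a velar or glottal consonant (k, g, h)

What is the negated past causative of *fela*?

felaangernid

Since the last vowel of *fela* is /a/ (an unrounded vowel), it takes -an, giving *felaan*.
The causative form *felaan*: last vowel = /a/, a non-high vowel → -ger → *felaanger*.
The past-tense form *felaanger* — final consonant /r/ (coronal) → -nid → *felaangernid*.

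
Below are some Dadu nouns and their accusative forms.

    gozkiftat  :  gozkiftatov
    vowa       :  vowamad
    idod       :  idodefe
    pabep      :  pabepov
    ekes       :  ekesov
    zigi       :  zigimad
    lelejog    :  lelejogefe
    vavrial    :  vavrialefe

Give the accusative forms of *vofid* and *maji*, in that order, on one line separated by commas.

The suffix is conditioned by the final sound: -ov when the stem ends in a voiceless consonant (*gozkiftat*, *pabep*, *ekes*); -efe when the stem ends in a voiced consonant (*idod*, *lelejog*, *vavrial*); -mad when the stem ends in a vowel (*vowa*, *zigi*).
The final sound of *vofid* is /d/, which is a voiced consonant, so the suffix is -efe, giving *vofidefe*.
The final sound of *maji* is /i/, which is a vowel, so the suffix is -mad, giving *majimad*.

vofidefe, majimad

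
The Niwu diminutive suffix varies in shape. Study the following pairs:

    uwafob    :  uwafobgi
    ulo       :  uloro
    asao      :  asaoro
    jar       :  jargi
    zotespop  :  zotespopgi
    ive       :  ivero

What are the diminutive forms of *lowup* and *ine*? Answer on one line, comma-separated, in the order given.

The suffix is conditioned by the final sound: -gi when the stem ends in a consonant (*uwafob*, *jar*, *zotespop*); -ro when the stem ends in a vowel (*ulo*, *asao*, *ive*).
The final sound of *lowup* is /p/, which is a consonant, so the suffix is -gi, giving *lowupgi*.
The final sound of *ine* is /e/, which is a vowel, so the suffix is -ro, giving *inero*.

lowupgi, inero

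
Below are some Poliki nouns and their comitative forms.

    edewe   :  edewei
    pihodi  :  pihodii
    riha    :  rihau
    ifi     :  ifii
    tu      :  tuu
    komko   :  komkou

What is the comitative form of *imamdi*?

Looking at the last vowel of each stem: -i when the last vowel of the stem is a front vowel (*edewe*, *pihodi*, *ifi*); -u when the last vowel of the stem is a back vowel (*riha*, *tu*, *komko*).
The last vowel of *imamdi* is /i/, which is a front vowel, so the suffix is -i, giving *imamdii*.

imamdii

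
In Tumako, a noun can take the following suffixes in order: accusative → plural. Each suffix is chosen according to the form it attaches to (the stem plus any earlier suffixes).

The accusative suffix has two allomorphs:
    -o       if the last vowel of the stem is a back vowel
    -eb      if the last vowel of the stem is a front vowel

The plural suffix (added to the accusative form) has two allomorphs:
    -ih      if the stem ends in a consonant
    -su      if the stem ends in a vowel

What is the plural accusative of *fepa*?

*fepa*: last vowel = /a/, a back vowel → -o → *fepao*.
Since the final sound of the accusative form *fepao* is /o/ (a vowel), it takes -su, giving *fepaosu*.

fepaosu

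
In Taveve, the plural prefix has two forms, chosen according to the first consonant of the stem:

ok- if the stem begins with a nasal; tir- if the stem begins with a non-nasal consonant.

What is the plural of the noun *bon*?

tirbon

*bon* — first consonant /b/ (non-nasal) → tir- → *tirbon*.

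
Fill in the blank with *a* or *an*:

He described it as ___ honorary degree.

an

The indefinite article is chosen by the initial *sound* of the following word, not its spelling.
*honorary* begins with the sound /ɒ/ (silent h) — a vowel sound.
So the article is *an*: He described it as an honorary degree.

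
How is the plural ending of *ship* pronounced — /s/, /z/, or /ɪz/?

/s/

The stem *ship* ends in a voiceless non-sibilant consonant.
The plural suffix surfaces as /ɪz/ after sibilants, /s/ after other voiceless consonants, and /z/ after other voiced sounds.
So the plural -s on *ship* is pronounced /s/.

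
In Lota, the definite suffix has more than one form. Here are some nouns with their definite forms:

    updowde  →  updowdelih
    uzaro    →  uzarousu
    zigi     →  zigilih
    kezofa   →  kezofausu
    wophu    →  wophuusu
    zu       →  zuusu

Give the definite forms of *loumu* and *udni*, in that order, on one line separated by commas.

The suffix is conditioned by the last vowel: -lih when the last vowel of the stem is a front vowel (*updowde*, *zigi*); -usu when the last vowel of the stem is a back vowel (*uzaro*, *kezofa*, *wophu*, *zu*).
Since the last vowel of *loumu* is /u/ (a back vowel), it takes -usu, giving *loumuusu*.
*udni*: last vowel = /i/, a front vowel → -lih → *udnilih*.

loumuusu, udnilih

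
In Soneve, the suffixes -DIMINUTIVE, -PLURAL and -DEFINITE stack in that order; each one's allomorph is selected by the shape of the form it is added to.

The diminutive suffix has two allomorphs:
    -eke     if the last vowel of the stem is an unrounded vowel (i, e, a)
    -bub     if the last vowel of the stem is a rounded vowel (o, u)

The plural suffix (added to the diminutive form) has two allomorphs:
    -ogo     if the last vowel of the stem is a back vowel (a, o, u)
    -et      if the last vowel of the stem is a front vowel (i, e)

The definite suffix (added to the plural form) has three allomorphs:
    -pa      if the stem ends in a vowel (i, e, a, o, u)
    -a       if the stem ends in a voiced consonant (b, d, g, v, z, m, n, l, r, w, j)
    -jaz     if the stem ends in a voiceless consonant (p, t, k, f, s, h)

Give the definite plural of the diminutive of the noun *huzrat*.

*huzrat* — last vowel /a/ (an unrounded vowel) → -eke → *huzrateke*.
The diminutive form *huzrateke*: last vowel = /e/, a front vowel → -et → *huzratekeet*.
The final sound of the plural form *huzratekeet* is /t/, which is a voiceless consonant, so the definite suffix is -jaz, giving *huzratekeetjaz*.

huzratekeetjaz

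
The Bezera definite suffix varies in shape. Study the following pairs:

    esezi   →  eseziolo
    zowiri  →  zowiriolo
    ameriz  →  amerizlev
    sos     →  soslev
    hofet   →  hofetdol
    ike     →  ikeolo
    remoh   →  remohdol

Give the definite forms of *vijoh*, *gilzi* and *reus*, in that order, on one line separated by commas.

vijohdol, gilziolo, reuslev

Looking at the final sound of each stem: -lev when the stem ends in a sibilant (*ameriz*, *sos*); -dol when the stem ends in a non-sibilant consonant (*hofet*, *remoh*); -olo when the stem ends in a vowel (*esezi*, *zowiri*, *ike*).
The final sound of *vijoh* is /h/, which is a non-sibilant consonant, so the suffix is -dol, giving *vijohdol*.
Since the final sound of *gilzi* is /i/ (a vowel), it takes -olo, giving *gilziolo*.
*reus*: final sound = /s/, a sibilant → -lev → *reuslev*.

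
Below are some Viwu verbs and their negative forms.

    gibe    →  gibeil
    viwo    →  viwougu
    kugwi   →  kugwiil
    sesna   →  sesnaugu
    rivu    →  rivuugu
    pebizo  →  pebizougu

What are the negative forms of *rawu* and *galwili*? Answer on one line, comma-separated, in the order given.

The alternation tracks the last vowel of the stem — -il when the last vowel of the stem is a front vowel (*gibe*, *kugwi*); -ugu when the last vowel of the stem is a back vowel (*viwo*, *sesna*, *rivu*, *pebizo*).
The last vowel of *rawu* is /u/, which is a back vowel, so the suffix is -ugu, giving *rawuugu*.
Since the last vowel of *galwili* is /i/ (a front vowel), it takes -il, giving *galwiliil*.

rawuugu, galwiliil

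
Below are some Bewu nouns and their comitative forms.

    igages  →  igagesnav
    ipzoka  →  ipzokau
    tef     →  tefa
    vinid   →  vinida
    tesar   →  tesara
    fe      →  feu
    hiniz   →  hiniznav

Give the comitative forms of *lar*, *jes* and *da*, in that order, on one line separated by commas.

lara, jesnav, dau

The alternation tracks the final sound of the stem — -nav when the stem ends in a sibilant (*igages*, *hiniz*); -a when the stem ends in a non-sibilant consonant (*tef*, *vinid*, *tesar*); -u when the stem ends in a vowel (*ipzoka*, *fe*).
Since the final sound of *lar* is /r/ (a non-sibilant consonant), it takes -a, giving *lara*.
*jes* — final sound /s/ (a sibilant) → -nav → *jesnav*.
*da* — final sound /a/ (a vowel) → -u → *dau*.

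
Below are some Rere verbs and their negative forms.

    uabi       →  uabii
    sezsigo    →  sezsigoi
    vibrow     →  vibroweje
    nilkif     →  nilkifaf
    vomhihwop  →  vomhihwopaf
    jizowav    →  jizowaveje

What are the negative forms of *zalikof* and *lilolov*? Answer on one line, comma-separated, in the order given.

Looking at the final sound of each stem: -af when the stem ends in a voiceless consonant (*nilkif*, *vomhihwop*); -eje when the stem ends in a voiced consonant (*vibrow*, *jizowav*); -i when the stem ends in a vowel (*uabi*, *sezsigo*).
The final sound of *zalikof* is /f/, which is a voiceless consonant, so the suffix is -af, giving *zalikofaf*.
*lilolov* — final sound /v/ (a voiced consonant) → -eje → *liloloveje*.

zalikofaf, liloloveje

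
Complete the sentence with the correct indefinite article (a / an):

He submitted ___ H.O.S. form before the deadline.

The indefinite article is chosen by the initial *sound* of the following word, not its spelling.
The initialism *H.O.S.* is read letter by letter; the first letter, H, is pronounced /eɪtʃ/, which begins with a vowel sound.
So the article is *an*: He submitted an H.O.S. form before the deadline.

an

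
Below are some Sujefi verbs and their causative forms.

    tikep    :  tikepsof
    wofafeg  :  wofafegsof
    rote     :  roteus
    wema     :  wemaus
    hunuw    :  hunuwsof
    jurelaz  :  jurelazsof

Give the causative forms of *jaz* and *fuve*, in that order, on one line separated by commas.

jazsof, fuveus

Looking at the final sound of each stem: -sof when the stem ends in a consonant (*tikep*, *wofafeg*, *hunuw*, *jurelaz*); -us when the stem ends in a vowel (*rote*, *wema*).
*jaz*: final sound = /z/, a consonant → -sof → *jazsof*.
The final sound of *fuve* is /e/, which is a vowel, so the suffix is -us, giving *fuveus*.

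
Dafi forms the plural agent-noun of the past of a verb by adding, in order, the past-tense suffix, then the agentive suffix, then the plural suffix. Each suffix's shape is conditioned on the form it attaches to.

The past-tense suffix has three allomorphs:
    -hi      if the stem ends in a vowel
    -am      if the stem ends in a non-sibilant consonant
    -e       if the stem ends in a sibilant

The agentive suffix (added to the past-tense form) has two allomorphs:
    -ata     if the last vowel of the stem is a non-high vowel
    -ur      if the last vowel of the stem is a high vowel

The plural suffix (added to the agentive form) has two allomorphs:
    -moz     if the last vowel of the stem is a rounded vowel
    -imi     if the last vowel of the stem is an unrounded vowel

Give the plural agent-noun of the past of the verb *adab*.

adabamataimi

*adab* — final sound /b/ (a non-sibilant consonant) → -am → *adabam*.
The past-tense form *adabam*: last vowel = /a/, a non-high vowel → -ata → *adabamata*.
The agentive form *adabamata* — last vowel /a/ (an unrounded vowel) → -imi → *adabamataimi*.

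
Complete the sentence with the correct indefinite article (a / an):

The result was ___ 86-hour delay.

an

The indefinite article is chosen by the initial *sound* of the following word, not its spelling.
The number *86* is spoken "eighty-…", beginning with /ˈeɪti/ — a vowel sound.
So the article is *an*: The result was an 86-hour delay.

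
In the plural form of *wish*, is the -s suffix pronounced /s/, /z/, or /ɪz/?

The stem *wish* ends in a sibilant (/s, z, ʃ, ʒ, tʃ, dʒ/).
The plural suffix surfaces as /ɪz/ after sibilants, /s/ after other voiceless consonants, and /z/ after other voiced sounds.
So the plural -s on *wish* is pronounced /ɪz/.

/ɪz/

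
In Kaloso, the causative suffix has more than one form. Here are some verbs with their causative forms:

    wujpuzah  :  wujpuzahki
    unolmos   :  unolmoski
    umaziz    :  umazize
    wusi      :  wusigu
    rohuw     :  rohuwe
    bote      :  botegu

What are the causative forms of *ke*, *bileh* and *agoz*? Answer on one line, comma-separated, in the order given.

kegu, bilehki, agoze

Looking at the final sound of each stem: -ki when the stem ends in a voiceless consonant (*wujpuzah*, *unolmos*); -e when the stem ends in a voiced consonant (*umaziz*, *rohuw*); -gu when the stem ends in a vowel (*wusi*, *bote*).
Since the final sound of *ke* is /e/ (a vowel), it takes -gu, giving *kegu*.
The final sound of *bileh* is /h/, which is a voiceless consonant, so the suffix is -ki, giving *bilehki*.
Since the final sound of *agoz* is /z/ (a voiced consonant), it takes -e, giving *agoze*.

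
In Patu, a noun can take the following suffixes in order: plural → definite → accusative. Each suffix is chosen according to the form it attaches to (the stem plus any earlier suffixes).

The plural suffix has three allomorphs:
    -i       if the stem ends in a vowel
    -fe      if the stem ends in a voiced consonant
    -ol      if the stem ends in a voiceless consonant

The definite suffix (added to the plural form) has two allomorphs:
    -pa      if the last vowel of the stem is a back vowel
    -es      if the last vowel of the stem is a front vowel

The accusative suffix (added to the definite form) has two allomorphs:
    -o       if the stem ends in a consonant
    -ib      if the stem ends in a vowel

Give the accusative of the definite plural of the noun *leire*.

leireieso

The final sound of *leire* is /e/, which is a vowel, so the plural suffix is -i, giving *leirei*.
The plural form *leirei*: last vowel = /i/, a front vowel → -es → *leireies*.
The final sound of the definite form *leireies* is /s/, which is a consonant, so the accusative suffix is -o, giving *leireieso*.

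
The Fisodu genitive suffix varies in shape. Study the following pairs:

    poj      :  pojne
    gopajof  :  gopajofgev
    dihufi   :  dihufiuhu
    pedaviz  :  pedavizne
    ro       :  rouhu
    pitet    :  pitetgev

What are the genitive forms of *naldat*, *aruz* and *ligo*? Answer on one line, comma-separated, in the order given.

The pattern is voicing of the final sound: -gev when the stem ends in a voiceless consonant (*gopajof*, *pitet*); -ne when the stem ends in a voiced consonant (*poj*, *pedaviz*); -uhu when the stem ends in a vowel (*dihufi*, *ro*).
The final sound of *naldat* is /t/, which is a voiceless consonant, so the suffix is -gev, giving *naldatgev*.
*aruz*: final sound = /z/, a voiced consonant → -ne → *aruzne*.
The final sound of *ligo* is /o/, which is a vowel, so the suffix is -uhu, giving *ligouhu*.

naldatgev, aruzne, ligouhu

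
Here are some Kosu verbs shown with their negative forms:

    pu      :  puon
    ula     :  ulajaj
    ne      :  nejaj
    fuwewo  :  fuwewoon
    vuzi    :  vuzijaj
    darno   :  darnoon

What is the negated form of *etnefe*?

etnefejaj

The suffix is conditioned by the last vowel: -on when the last vowel of the stem is a rounded vowel (*pu*, *fuwewo*, *darno*); -jaj when the last vowel of the stem is an unrounded vowel (*ula*, *ne*, *vuzi*).
*etnefe* — last vowel /e/ (an unrounded vowel) → -jaj → *etnefejaj*.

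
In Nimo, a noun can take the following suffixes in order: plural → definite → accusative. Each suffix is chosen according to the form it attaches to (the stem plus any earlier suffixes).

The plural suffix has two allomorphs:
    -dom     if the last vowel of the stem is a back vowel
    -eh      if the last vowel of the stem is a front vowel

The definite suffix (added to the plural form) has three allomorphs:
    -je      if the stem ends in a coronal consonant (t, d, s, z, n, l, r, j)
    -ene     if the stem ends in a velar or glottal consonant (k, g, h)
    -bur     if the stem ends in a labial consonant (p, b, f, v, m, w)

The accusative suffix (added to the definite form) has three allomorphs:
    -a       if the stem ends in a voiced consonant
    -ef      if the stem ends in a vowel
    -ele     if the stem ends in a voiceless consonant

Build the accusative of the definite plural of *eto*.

etodombura

*eto*: last vowel = /o/, a back vowel → -dom → *etodom*.
The plural form *etodom*: final consonant = /m/, labial → -bur → *etodombur*.
Since the final sound of the definite form *etodombur* is /r/ (a voiced consonant), it takes -a, giving *etodombura*.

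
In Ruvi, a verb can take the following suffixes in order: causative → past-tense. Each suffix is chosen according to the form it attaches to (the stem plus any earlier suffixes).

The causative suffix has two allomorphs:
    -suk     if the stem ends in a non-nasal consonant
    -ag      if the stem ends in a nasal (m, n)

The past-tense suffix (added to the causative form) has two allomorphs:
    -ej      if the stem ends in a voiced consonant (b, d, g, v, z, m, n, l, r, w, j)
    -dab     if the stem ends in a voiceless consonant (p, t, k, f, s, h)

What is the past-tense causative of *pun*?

The final consonant of *pun* is /n/, which is a nasal, so the causative suffix is -ag, giving *punag*.
Since the final consonant of the causative form *punag* is /g/ (voiced), it takes -ej, giving *punagej*.

punagej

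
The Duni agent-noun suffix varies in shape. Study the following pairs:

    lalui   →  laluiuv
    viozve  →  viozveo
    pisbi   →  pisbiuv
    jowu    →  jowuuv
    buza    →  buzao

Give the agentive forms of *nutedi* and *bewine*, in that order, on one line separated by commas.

The suffix is conditioned by the last vowel: -uv when the last vowel of the stem is a high vowel (*lalui*, *pisbi*, *jowu*); -o when the last vowel of the stem is a non-high vowel (*viozve*, *buza*).
*nutedi*: last vowel = /i/, a high vowel → -uv → *nutediuv*.
*bewine*: last vowel = /e/, a non-high vowel → -o → *bewineo*.

nutediuv, bewineo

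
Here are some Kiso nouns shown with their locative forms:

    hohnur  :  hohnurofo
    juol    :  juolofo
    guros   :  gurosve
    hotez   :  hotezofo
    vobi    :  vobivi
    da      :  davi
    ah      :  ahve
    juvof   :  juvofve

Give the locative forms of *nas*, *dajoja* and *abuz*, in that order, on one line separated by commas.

The pattern is voicing of the final sound: -ve when the stem ends in a voiceless consonant (*guros*, *ah*, *juvof*); -ofo when the stem ends in a voiced consonant (*hohnur*, *juol*, *hotez*); -vi when the stem ends in a vowel (*vobi*, *da*).
The final sound of *nas* is /s/, which is a voiceless consonant, so the suffix is -ve, giving *nasve*.
*dajoja* — final sound /a/ (a vowel) → -vi → *dajojavi*.
*abuz* — final sound /z/ (a voiced consonant) → -ofo → *abuzofo*.

nasve, dajojavi, abuzofo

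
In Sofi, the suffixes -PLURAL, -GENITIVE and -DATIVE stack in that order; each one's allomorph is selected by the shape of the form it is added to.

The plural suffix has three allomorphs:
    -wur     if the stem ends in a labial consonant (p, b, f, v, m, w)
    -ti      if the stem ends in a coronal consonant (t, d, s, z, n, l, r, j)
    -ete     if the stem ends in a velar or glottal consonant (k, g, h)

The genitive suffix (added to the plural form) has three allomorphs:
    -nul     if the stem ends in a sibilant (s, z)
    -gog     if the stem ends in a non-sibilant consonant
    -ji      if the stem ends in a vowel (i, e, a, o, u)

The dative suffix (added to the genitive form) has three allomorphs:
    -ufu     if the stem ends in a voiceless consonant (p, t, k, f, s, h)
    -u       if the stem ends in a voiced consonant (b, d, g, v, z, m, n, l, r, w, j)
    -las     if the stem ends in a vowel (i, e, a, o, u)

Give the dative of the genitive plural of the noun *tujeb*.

*tujeb* — final consonant /b/ (labial) → -wur → *tujebwur*.
Since the final sound of the plural form *tujebwur* is /r/ (a non-sibilant consonant), it takes -gog, giving *tujebwurgog*.
The final sound of the genitive form *tujebwurgog* is /g/, which is a voiced consonant, so the dative suffix is -u, giving *tujebwurgogu*.

tujebwurgogu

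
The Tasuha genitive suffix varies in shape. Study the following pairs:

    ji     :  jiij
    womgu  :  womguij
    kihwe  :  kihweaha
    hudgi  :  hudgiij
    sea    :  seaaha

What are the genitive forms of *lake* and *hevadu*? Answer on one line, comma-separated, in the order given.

Looking at the last vowel of each stem: -ij when the last vowel of the stem is a high vowel (*ji*, *womgu*, *hudgi*); -aha when the last vowel of the stem is a non-high vowel (*kihwe*, *sea*).
Since the last vowel of *lake* is /e/ (a non-high vowel), it takes -aha, giving *lakeaha*.
The last vowel of *hevadu* is /u/, which is a high vowel, so the suffix is -ij, giving *hevaduij*.

lakeaha, hevaduij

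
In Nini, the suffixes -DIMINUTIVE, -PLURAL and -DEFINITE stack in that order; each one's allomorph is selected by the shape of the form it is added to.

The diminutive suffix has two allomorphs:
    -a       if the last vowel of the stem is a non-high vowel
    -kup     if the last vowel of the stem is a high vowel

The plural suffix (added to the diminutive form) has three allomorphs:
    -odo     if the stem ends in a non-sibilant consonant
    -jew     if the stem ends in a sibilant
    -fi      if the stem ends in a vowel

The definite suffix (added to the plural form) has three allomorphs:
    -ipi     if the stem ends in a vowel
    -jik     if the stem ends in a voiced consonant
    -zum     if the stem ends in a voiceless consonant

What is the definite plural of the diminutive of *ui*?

*ui*: last vowel = /i/, a high vowel → -kup → *uikup*.
Since the final sound of the diminutive form *uikup* is /p/ (a non-sibilant consonant), it takes -odo, giving *uikupodo*.
The plural form *uikupodo*: final sound = /o/, a vowel → -ipi → *uikupodoipi*.

uikupodoipi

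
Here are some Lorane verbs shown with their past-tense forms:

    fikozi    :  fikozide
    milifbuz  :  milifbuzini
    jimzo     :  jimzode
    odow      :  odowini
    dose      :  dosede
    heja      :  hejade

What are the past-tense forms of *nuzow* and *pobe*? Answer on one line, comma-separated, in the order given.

The alternation tracks the final sound of the stem — -ini when the stem ends in a consonant (*milifbuz*, *odow*); -de when the stem ends in a vowel (*fikozi*, *jimzo*, *dose*, *heja*).
*nuzow*: final sound = /w/, a consonant → -ini → *nuzowini*.
*pobe* — final sound /e/ (a vowel) → -de → *pobede*.

nuzowini, pobede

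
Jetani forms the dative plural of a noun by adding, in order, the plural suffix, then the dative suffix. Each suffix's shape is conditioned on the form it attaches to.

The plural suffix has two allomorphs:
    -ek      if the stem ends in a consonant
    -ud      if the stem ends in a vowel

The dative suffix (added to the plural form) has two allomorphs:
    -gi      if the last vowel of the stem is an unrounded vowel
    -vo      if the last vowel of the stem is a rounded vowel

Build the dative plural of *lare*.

Since the final sound of *lare* is /e/ (a vowel), it takes -ud, giving *lareud*.
The last vowel of the plural form *lareud* is /u/, which is a rounded vowel, so the dative suffix is -vo, giving *lareudvo*.

lareudvo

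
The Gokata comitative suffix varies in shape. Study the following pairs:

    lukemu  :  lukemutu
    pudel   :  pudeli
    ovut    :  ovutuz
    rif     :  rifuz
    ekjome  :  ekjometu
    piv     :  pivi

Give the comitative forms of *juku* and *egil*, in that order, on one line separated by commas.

The alternation tracks the final sound of the stem — -uz when the stem ends in a voiceless consonant (*ovut*, *rif*); -i when the stem ends in a voiced consonant (*pudel*, *piv*); -tu when the stem ends in a vowel (*lukemu*, *ekjome*).
Since the final sound of *juku* is /u/ (a vowel), it takes -tu, giving *jukutu*.
Since the final sound of *egil* is /l/ (a voiced consonant), it takes -i, giving *egili*.

jukutu, egili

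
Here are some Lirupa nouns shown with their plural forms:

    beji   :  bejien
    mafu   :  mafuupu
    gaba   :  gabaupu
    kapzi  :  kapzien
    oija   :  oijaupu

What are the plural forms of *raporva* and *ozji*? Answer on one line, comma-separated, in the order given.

raporvaupu, ozjien

Looking at the last vowel of each stem: -en when the last vowel of the stem is a front vowel (*beji*, *kapzi*); -upu when the last vowel of the stem is a back vowel (*mafu*, *gaba*, *oija*).
*raporva* — last vowel /a/ (a back vowel) → -upu → *raporvaupu*.
*ozji* — last vowel /i/ (a front vowel) → -en → *ozjien*.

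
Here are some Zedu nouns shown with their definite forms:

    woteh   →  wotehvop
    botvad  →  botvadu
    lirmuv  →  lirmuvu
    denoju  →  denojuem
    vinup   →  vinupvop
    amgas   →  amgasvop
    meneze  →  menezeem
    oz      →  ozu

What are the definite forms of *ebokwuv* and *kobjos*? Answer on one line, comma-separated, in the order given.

The suffix is conditioned by the final sound: -vop when the stem ends in a voiceless consonant (*woteh*, *vinup*, *amgas*); -u when the stem ends in a voiced consonant (*botvad*, *lirmuv*, *oz*); -em when the stem ends in a vowel (*denoju*, *meneze*).
Since the final sound of *ebokwuv* is /v/ (a voiced consonant), it takes -u, giving *ebokwuvu*.
*kobjos*: final sound = /s/, a voiceless consonant → -vop → *kobjosvop*.

ebokwuvu, kobjosvop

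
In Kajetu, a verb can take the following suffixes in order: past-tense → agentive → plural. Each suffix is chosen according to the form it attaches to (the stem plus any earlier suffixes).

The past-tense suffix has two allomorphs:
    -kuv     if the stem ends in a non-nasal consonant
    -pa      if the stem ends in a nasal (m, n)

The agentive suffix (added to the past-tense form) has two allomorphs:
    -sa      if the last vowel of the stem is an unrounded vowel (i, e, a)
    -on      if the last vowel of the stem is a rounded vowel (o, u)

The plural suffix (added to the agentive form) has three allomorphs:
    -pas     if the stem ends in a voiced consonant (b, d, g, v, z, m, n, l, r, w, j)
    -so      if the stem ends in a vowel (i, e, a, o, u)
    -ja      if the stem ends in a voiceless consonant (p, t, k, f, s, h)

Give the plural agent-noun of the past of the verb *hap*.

hapkuvonpas

*hap* — final consonant /p/ (non-nasal) → -kuv → *hapkuv*.
The past-tense form *hapkuv*: last vowel = /u/, a rounded vowel → -on → *hapkuvon*.
The final sound of the agentive form *hapkuvon* is /n/, which is a voiced consonant, so the plural suffix is -pas, giving *hapkuvonpas*.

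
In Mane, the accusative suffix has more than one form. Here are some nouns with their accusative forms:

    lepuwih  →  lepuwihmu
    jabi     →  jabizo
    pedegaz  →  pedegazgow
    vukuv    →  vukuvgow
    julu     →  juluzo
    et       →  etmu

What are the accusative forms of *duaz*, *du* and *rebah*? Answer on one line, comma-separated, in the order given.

Looking at the final sound of each stem: -mu when the stem ends in a voiceless consonant (*lepuwih*, *et*); -gow when the stem ends in a voiced consonant (*pedegaz*, *vukuv*); -zo when the stem ends in a vowel (*jabi*, *julu*).
*duaz* — final sound /z/ (a voiced consonant) → -gow → *duazgow*.
The final sound of *du* is /u/, which is a vowel, so the suffix is -zo, giving *duzo*.
Since the final sound of *rebah* is /h/ (a voiceless consonant), it takes -mu, giving *rebahmu*.

duazgow, duzo, rebahmu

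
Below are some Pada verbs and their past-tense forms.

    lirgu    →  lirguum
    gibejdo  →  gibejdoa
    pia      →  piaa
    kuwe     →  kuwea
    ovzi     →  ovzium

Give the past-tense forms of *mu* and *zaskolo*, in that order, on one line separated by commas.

The alternation tracks the last vowel of the stem — -um when the last vowel of the stem is a high vowel (*lirgu*, *ovzi*); -a when the last vowel of the stem is a non-high vowel (*gibejdo*, *pia*, *kuwe*).
*mu*: last vowel = /u/, a high vowel → -um → *muum*.
*zaskolo*: last vowel = /o/, a non-high vowel → -a → *zaskoloa*.

muum, zaskoloa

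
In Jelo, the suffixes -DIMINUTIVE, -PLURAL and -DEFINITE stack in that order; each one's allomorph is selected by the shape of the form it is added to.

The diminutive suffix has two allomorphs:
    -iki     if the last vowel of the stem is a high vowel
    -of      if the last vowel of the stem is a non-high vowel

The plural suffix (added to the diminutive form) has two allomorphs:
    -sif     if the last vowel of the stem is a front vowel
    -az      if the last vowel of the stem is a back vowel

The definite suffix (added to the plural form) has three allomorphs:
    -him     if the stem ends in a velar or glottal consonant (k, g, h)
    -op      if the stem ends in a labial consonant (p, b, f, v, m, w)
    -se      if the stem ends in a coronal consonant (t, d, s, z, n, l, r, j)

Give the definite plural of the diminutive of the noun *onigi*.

The last vowel of *onigi* is /i/, which is a high vowel, so the diminutive suffix is -iki, giving *onigiiki*.
The diminutive form *onigiiki* — last vowel /i/ (a front vowel) → -sif → *onigiikisif*.
Since the final consonant of the plural form *onigiikisif* is /f/ (labial), it takes -op, giving *onigiikisifop*.

onigiikisifop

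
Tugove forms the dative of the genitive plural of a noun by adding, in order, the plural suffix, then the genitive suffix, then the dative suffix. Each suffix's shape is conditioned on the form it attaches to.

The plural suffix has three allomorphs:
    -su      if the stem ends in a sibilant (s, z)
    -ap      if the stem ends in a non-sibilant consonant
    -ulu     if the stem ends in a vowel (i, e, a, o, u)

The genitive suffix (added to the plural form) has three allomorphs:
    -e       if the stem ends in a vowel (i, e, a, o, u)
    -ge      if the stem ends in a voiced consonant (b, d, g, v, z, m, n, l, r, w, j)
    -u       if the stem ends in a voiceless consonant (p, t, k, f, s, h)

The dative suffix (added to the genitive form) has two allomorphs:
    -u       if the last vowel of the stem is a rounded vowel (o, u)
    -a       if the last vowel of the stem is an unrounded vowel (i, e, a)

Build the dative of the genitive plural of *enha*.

enhauluea

*enha* — final sound /a/ (a vowel) → -ulu → *enhaulu*.
Since the final sound of the plural form *enhaulu* is /u/ (a vowel), it takes -e, giving *enhaulue*.
Since the last vowel of the genitive form *enhaulue* is /e/ (an unrounded vowel), it takes -a, giving *enhauluea*.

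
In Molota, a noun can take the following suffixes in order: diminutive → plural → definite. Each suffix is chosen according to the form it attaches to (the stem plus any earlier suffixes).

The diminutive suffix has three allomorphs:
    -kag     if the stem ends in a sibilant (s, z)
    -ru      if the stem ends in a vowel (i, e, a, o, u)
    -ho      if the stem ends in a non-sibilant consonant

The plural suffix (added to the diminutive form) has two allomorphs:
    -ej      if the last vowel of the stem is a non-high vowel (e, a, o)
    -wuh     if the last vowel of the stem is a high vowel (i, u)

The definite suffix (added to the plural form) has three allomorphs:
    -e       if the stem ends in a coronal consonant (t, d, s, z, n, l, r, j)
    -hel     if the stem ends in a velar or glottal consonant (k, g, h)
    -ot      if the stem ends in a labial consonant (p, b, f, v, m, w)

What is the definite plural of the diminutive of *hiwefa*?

*hiwefa* — final sound /a/ (a vowel) → -ru → *hiwefaru*.
The diminutive form *hiwefaru*: last vowel = /u/, a high vowel → -wuh → *hiwefaruwuh*.
The final consonant of the plural form *hiwefaruwuh* is /h/, which is velar/glottal, so the definite suffix is -hel, giving *hiwefaruwuhhel*.

hiwefaruwuhhel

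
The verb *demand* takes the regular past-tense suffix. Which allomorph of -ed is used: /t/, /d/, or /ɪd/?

/ɪd/

The stem *demand* ends in /t/ or /d/.
The -ed suffix is realized as /ɪd/ after /t, d/; as /t/ after other voiceless consonants; and as /d/ after other voiced sounds.
So -ed on *demand* is pronounced /ɪd/.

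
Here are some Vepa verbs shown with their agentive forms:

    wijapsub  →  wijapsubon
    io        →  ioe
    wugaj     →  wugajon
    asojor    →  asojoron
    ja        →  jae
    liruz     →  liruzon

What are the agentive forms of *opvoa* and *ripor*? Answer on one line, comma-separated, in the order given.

The suffix is conditioned by the final sound: -on when the stem ends in a consonant (*wijapsub*, *wugaj*, *asojor*, *liruz*); -e when the stem ends in a vowel (*io*, *ja*).
The final sound of *opvoa* is /a/, which is a vowel, so the suffix is -e, giving *opvoae*.
The final sound of *ripor* is /r/, which is a consonant, so the suffix is -on, giving *riporon*.

opvoae, riporon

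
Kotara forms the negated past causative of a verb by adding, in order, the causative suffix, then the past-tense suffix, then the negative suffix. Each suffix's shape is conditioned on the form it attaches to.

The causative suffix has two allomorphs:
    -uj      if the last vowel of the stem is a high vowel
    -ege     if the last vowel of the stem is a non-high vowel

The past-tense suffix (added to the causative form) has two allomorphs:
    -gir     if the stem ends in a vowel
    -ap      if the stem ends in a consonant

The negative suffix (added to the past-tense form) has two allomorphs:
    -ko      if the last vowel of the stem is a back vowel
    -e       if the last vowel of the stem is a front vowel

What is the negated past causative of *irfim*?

Since the last vowel of *irfim* is /i/ (a high vowel), it takes -uj, giving *irfimuj*.
The causative form *irfimuj*: final sound = /j/, a consonant → -ap → *irfimujap*.
The past-tense form *irfimujap* — last vowel /a/ (a back vowel) → -ko → *irfimujapko*.

irfimujapko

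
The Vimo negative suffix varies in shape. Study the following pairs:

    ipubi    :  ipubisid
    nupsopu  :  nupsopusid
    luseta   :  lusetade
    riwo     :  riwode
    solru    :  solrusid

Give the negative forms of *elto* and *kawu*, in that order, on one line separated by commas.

Looking at the last vowel of each stem: -sid when the last vowel of the stem is a high vowel (*ipubi*, *nupsopu*, *solru*); -de when the last vowel of the stem is a non-high vowel (*luseta*, *riwo*).
Since the last vowel of *elto* is /o/ (a non-high vowel), it takes -de, giving *eltode*.
*kawu*: last vowel = /u/, a high vowel → -sid → *kawusid*.

eltode, kawusid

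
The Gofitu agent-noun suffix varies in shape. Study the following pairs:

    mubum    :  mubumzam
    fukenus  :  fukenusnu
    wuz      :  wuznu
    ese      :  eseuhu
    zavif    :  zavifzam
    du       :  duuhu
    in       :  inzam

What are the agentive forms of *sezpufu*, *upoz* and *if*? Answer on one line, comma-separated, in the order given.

sezpufuuhu, upoznu, ifzam

The pattern is sibilance of the final sound: -nu when the stem ends in a sibilant (*fukenus*, *wuz*); -zam when the stem ends in a non-sibilant consonant (*mubum*, *zavif*, *in*); -uhu when the stem ends in a vowel (*ese*, *du*).
The final sound of *sezpufu* is /u/, which is a vowel, so the suffix is -uhu, giving *sezpufuuhu*.
*upoz*: final sound = /z/, a sibilant → -nu → *upoznu*.
Since the final sound of *if* is /f/ (a non-sibilant consonant), it takes -zam, giving *ifzam*.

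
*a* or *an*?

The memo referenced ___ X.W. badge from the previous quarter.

an

The indefinite article is chosen by the initial *sound* of the following word, not its spelling.
The initialism *X.W.* is read letter by letter; the first letter, X, is pronounced /ɛks/, which begins with a vowel sound.
So the article is *an*: The memo referenced an X.W. badge from the previous quarter.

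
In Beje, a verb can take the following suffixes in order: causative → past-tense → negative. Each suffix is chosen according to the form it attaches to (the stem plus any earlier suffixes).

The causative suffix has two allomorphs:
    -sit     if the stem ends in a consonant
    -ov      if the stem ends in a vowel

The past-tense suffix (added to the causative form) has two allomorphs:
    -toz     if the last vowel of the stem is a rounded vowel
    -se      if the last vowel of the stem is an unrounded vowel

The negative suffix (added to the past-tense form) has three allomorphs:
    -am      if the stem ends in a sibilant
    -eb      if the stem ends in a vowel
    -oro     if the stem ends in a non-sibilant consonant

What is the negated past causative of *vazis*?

The final sound of *vazis* is /s/, which is a consonant, so the causative suffix is -sit, giving *vazissit*.
The causative form *vazissit* — last vowel /i/ (an unrounded vowel) → -se → *vazissitse*.
The final sound of the past-tense form *vazissitse* is /e/, which is a vowel, so the negative suffix is -eb, giving *vazissitseeb*.

vazissitseeb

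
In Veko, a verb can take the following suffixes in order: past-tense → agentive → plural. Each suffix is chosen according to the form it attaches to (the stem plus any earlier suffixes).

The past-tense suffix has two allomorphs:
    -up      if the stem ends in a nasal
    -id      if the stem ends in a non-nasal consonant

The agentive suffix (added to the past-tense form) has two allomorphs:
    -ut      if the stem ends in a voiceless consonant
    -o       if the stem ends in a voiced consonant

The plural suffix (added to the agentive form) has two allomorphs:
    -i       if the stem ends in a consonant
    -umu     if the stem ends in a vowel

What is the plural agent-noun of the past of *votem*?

*votem*: final consonant = /m/, a nasal → -up → *votemup*.
The final consonant of the past-tense form *votemup* is /p/, which is voiceless, so the agentive suffix is -ut, giving *votemuput*.
The final sound of the agentive form *votemuput* is /t/, which is a consonant, so the plural suffix is -i, giving *votemuputi*.

votemuputi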